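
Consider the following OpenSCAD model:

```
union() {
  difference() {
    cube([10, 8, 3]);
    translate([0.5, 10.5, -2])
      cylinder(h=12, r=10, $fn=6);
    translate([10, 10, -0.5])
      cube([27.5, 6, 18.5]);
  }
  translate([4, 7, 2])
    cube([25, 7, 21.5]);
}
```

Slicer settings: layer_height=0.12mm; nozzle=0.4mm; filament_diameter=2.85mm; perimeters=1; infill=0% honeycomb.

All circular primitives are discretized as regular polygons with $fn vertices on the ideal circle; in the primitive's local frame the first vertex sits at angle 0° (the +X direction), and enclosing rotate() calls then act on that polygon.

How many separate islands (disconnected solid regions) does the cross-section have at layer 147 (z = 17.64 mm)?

1

At z = 17.64 mm: the cube does not reach this height (z outside [0, 3]); the cylinder at (0.5, 10.5) is not intersected at this z (z outside [-2, 10]); the cube at (10, 10) is present — its section is the full 27.5×6 rectangle; Subtracting the remaining from the first: the first operand is absent here, so nothing remains; the cube at (4, 7) (footprint 25×7) is included at this height; Merging all regions: only the 25×7 cube at (4, 7) is present, so the union is just that shape — 1 connected region. Overall, the cross-section is a single solid region. Island count = 1.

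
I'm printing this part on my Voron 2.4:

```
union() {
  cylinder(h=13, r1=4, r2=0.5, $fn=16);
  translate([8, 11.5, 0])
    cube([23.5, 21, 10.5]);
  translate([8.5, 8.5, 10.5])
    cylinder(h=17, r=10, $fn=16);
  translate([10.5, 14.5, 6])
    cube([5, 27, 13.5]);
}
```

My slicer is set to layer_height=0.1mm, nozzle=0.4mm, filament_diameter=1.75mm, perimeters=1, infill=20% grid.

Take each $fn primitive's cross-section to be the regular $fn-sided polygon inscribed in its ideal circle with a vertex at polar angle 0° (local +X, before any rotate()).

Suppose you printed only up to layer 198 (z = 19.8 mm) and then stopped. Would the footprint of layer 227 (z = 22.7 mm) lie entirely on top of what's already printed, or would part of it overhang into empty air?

Compare the two slices. At z = 19.8: the cone does not reach this height (z outside [0, 13]); the cube at (8, 11.5) is not intersected at this z (z outside [0, 10.5]); the cylinder at (8.5, 8.5): section is a regular 16-gon, circumradius r=10 (area = (16/2)·10.000²·sin(360°/16) = 306.15 mm²); the cube at (10.5, 14.5) does not reach this height (z outside [6, 19.5]); Combining (union): only the r=10 cylinder at (8.5, 8.5) is present, so the union is just that shape — area = 306.15 mm². At z = 22.7: the cone is absent (z outside [0, 13]); the cube at (8, 11.5) is absent (z outside [0, 10.5]); the r=10 cylinder at (8.5, 8.5) contributes a regular 16-gon of circumradius 10 (area = (16/2)·10.000²·sin(360°/16) = 306.15 mm²); the cube at (10.5, 14.5) does not reach this height (z outside [6, 19.5]); Taking the union: only the r=10 cylinder at (8.5, 8.5) is present, so the union is just that shape — area = 306.15 mm². Checking containment: the cross-section at z = 22.7 is a subset of the cross-section at z = 19.8.

entirely on top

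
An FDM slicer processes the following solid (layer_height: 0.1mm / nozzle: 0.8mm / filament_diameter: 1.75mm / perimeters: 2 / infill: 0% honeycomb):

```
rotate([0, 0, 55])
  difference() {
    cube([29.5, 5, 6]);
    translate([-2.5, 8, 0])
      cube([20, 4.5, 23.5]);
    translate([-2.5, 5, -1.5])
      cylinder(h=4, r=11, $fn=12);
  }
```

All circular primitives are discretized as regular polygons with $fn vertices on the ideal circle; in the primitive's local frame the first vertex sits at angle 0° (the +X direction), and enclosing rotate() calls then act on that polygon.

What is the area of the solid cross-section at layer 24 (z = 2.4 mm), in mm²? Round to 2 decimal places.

108.35 mm²

At z = 2.4 mm: the 29.5×5 cube contributes its full rectangle (area 147.50 mm²); the 20×4.5 cube at (-2.5, 8) contributes its full rectangle (area 90.00 mm²); the r=11 cylinder at (-2.5, 5) gives a regular 12-gon of circumradius 11 (constant along its height) (area = (12/2)·11.000²·sin(360°/12) = 363.00 mm²); Taking the first minus the rest: starting from the 29.5×5 cube (147.50 mm²), the 20×4.5 cube at (-2.5, 8) misses the remaining region (no effect); the r=11 cylinder at (-2.5, 5) partially overlaps it — only the 39.15 mm² overlap (of its 363.00 mm²) is removed, clipping the outline — area = 108.35 mm²; (whole slice rotated 55° about Z — lengths, areas and connectivity unchanged). Overall, the cross-section is a single solid region. Net area = 108.35 mm².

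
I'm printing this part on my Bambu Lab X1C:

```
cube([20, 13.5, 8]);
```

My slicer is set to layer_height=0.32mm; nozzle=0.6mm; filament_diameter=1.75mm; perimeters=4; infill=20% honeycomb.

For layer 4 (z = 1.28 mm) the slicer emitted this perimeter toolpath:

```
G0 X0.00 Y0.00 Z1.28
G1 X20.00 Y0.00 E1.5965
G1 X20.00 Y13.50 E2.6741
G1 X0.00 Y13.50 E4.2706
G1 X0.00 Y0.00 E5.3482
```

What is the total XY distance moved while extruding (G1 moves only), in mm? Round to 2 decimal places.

Sum the Euclidean lengths of each G1 segment: total = 67.00 mm.

67.00 mm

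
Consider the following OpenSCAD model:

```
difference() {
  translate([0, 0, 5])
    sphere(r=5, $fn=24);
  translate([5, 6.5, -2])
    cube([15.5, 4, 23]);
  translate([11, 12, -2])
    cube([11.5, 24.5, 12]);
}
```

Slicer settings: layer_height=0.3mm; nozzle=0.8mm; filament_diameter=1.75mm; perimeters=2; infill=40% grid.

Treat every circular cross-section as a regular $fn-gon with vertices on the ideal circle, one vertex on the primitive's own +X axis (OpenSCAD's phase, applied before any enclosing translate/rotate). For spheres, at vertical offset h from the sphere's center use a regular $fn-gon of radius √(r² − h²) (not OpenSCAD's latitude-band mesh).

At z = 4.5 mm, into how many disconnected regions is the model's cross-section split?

1

At z = 4.5 mm: the r=5 sphere slices to a regular 24-gon of circumradius 4.975 (√(r²−h²) with h=0.5 from center); the cube at (5, 6.5) (footprint 15.5×4) is included at this height; the cube at (11, 12) (footprint 11.5×24.5) is included at this height; Subtracting the remaining from the first: starting from the r=5 sphere, the 15.5×4 cube at (5, 6.5) misses the remaining region (no effect); the 11.5×24.5 cube at (11, 12) misses the remaining region (no effect) — 1 connected region. The result has 1 disconnected region.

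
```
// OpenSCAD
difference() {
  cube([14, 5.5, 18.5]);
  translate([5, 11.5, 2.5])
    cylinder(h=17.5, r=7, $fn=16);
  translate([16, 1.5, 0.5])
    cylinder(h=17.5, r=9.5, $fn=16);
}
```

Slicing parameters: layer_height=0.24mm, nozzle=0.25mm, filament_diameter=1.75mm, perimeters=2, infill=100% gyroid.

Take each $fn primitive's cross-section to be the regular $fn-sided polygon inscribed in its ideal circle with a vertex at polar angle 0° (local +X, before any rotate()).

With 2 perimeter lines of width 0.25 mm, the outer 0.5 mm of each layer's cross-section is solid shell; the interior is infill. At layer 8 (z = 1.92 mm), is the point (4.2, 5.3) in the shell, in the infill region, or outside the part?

shell

At z = 1.92 mm: the 14×5.5 cube contributes its full rectangle; the cylinder at (5, 11.5) does not reach this height (z outside [2.5, 20]); the r=9.5 cylinder at (16, 1.5) contributes a regular 16-gon of circumradius 9.5; Subtracting the remaining from the first: starting from the 14×5.5 cube, the r=9.5 cylinder at (16, 1.5) partially overlaps it — only the 39.40 mm² overlap (of its 276.30 mm²) is removed, clipping the outline — 1 connected region. Overall, the cross-section is a single solid region. The nearest boundary edge runs (0.00, 5.50)→(7.47, 5.50); distance from the point to it = 0.20 mm. The point is inside the cross-section, 0.20 mm from the nearest boundary — within the 0.5 mm shell band (2 × 0.25).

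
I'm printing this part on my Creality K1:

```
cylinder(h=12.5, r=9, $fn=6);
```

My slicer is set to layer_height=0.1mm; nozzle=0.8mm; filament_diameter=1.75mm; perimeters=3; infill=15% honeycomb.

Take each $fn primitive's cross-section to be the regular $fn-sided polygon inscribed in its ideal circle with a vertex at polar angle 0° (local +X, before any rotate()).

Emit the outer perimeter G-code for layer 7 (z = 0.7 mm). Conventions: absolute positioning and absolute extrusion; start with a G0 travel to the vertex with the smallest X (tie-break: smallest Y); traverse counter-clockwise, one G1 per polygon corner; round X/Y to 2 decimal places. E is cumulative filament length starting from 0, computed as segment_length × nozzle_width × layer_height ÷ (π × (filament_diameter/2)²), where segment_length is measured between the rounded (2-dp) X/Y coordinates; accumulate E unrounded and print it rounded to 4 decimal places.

At z = 0.7 mm: the r=9 cylinder gives a regular 6-gon of circumradius 9 (constant along its height). The outline is a single polygon with 6 vertices. Extrusion per mm of travel: 0.8 × 0.1 / (π × 0.875²) = 0.033260. Accumulating E over each segment gives final E = 1.7956.

G0 X-9.00 Y0.00 Z0.70
G1 X-4.50 Y-7.79 E0.2992
G1 X4.50 Y-7.79 E0.5986
G1 X9.00 Y0.00 E0.8978
G1 X4.50 Y7.79 E1.1970
G1 X-4.50 Y7.79 E1.4963
G1 X-9.00 Y0.00 E1.7956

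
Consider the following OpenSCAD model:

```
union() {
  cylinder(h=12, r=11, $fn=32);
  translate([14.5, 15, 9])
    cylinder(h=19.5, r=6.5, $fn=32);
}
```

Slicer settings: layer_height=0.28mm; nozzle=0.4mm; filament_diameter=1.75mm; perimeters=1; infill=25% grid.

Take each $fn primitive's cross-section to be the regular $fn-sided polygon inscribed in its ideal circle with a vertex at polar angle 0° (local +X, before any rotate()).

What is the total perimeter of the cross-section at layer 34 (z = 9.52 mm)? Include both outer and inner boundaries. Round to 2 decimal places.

109.78 mm

At z = 9.52 mm: the cylinder: section is a regular 32-gon, circumradius r=11 (perimeter = 2·32·11.000·sin(180°/32) = 69.00 mm); the r=6.5 cylinder at (14.5, 15) contributes a regular 32-gon of circumradius 6.5 (perimeter = 2·32·6.500·sin(180°/32) = 40.78 mm); Taking the union: the 2 present regions are separate (no shared area or edge), so areas and boundary lengths simply add and each stays a separate island — boundary = 109.78 mm. Overall, the cross-section has 2 separate islands. Total boundary length (outer) = 109.78 mm.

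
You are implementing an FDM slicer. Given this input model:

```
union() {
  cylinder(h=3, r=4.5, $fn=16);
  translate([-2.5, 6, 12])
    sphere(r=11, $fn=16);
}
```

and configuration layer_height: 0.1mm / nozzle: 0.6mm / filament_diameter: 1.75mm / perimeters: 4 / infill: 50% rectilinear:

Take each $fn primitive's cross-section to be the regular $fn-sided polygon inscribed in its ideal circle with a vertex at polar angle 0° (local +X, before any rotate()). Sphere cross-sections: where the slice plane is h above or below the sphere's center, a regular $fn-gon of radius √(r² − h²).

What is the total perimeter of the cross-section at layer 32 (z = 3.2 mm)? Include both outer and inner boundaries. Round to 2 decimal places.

At z = 3.2 mm: the cylinder is absent (z outside [0, 3]); the r=11 sphere at (-2.5, 6) contributes a regular 16-gon of circumradius √(11²−8.8²) = 6.600 (perimeter = 2·16·6.600·sin(180°/16) = 41.20 mm); Merging all regions: only the r=11 sphere at (-2.5, 6) is present, so the union is just that shape — boundary = 41.20 mm. Overall, the cross-section is a single solid region. Total boundary length (outer) = 41.20 mm.

41.20 mm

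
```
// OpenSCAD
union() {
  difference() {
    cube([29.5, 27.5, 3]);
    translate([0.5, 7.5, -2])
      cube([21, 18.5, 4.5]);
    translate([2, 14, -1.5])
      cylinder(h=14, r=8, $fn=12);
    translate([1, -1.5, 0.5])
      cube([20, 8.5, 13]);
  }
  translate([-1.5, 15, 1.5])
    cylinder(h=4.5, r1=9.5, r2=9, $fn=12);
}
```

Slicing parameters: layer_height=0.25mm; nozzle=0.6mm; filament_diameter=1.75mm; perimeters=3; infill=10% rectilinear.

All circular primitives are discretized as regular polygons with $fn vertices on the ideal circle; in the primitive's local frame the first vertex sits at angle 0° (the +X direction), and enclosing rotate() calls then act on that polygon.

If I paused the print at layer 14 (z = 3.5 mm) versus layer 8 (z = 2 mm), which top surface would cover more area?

layer 8 (z = 2 mm)

Layer 14 (z = 3.5): the cube is absent (z outside [0, 3]); the cube at (0.5, 7.5) is not intersected at this z (z outside [-2, 2.5]); the cylinder at (2, 14): section is a regular 12-gon, circumradius r=8 (area = (12/2)·8.000²·sin(360°/12) = 192.00 mm²); the 20×8.5 cube at (1, -1.5) contributes its full rectangle (area 170.00 mm²); After the difference (first − rest): the first operand is absent here, so nothing remains; the cone at (-1.5, 15): at t=0.444 of its height the radius interpolates to r₁+(r₂−r₁)t = 9.278, giving a regular 12-gon of that circumradius (area = (12/2)·9.278²·sin(360°/12) = 258.23 mm²); Merging all regions: only the cone at (-1.5, 15) is present, so the union is just that shape — area = 258.23 mm². So its area = 258.23 mm². Layer 8 (z = 2): the 29.5×27.5 cube contributes its full rectangle (area 811.25 mm²); the cube at (0.5, 7.5) (footprint 21×18.5) is included at this height (area 388.50 mm²); the cylinder at (2, 14): section is a regular 12-gon, circumradius r=8 (area = (12/2)·8.000²·sin(360°/12) = 192.00 mm²); the 20×8.5 cube at (1, -1.5) contributes its full rectangle (area 170.00 mm²); Subtracting the remaining from the first: starting from the 29.5×27.5 cube (811.25 mm²), the 21×18.5 cube at (0.5, 7.5) lies wholly inside it (removes its full 388.50 mm² and its 79.00 mm outline becomes a hole wall); the r=8 cylinder at (2, 14) partially overlaps it — only the 13.43 mm² overlap (of its 192.00 mm²) is removed, clipping the outline; the 20×8.5 cube at (1, -1.5) partially overlaps it — only the 137.27 mm² overlap (of its 170.00 mm²) is removed, clipping the outline — area = 272.05 mm²; the cone at (-1.5, 15): at t=0.111 of its height the radius interpolates to r₁+(r₂−r₁)t = 9.444, giving a regular 12-gon of that circumradius (area = (12/2)·9.444²·sin(360°/12) = 267.59 mm²); Merging all regions: the regions partially overlap — summed areas 539.65 mm² minus the doubly-counted overlap 1.53 mm² gives 538.11 mm² — area = 538.11 mm². So its area = 538.11 mm². Layer 8 is larger (538.11 vs 258.23 mm²).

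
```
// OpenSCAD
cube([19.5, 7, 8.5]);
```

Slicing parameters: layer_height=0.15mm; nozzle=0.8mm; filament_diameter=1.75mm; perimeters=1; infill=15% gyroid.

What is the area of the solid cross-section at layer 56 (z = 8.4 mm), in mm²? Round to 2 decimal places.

At z = 8.4 mm: the cube (footprint 19.5×7) is included at this height (area 136.50 mm²). Overall, the cross-section is a single solid region. Net area = 136.50 mm².

136.50 mm²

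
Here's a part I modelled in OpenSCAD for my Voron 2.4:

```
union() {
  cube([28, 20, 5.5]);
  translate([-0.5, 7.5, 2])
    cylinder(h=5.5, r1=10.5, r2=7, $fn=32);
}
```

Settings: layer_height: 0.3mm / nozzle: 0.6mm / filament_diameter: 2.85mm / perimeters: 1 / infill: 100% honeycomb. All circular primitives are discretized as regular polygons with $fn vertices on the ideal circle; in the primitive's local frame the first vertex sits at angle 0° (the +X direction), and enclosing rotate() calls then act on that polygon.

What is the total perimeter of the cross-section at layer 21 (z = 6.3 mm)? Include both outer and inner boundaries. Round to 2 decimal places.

48.70 mm

At z = 6.3 mm: the cube is absent (z outside [0, 5.5]); the cone at (-0.5, 7.5) contributes a regular 32-gon of circumradius 7.764 (interpolated between r1=10.5 and r2=7 at t=0.782) (perimeter = 2·32·7.764·sin(180°/32) = 48.70 mm); Combining (union): only the cone at (-0.5, 7.5) is present, so the union is just that shape — boundary = 48.70 mm. Overall, the cross-section is a single solid region. Total boundary length (outer) = 48.70 mm.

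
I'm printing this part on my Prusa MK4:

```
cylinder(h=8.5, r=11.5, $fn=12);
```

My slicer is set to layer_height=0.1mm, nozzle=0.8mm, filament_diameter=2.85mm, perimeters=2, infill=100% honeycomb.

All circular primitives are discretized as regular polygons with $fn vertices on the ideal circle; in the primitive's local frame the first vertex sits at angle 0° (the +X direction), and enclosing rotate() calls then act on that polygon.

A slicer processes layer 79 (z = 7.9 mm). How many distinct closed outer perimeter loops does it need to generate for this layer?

1

At z = 7.9 mm: the cylinder: section is a regular 12-gon, circumradius r=11.5. The result has 1 disconnected region.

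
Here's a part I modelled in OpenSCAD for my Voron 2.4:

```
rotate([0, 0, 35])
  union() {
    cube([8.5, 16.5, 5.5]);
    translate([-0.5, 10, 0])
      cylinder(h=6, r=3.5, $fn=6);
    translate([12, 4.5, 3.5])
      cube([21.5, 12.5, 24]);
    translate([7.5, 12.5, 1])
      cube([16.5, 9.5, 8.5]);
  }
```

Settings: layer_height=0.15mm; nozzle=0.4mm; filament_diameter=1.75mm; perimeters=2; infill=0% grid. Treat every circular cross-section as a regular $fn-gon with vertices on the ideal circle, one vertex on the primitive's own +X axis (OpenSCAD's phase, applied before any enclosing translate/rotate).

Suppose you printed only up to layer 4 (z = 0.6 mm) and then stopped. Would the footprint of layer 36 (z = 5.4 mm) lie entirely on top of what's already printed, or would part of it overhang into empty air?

Compare the two slices. At z = 0.6: the cube is present — its section is the full 8.5×16.5 rectangle (area 140.25 mm²); the r=3.5 cylinder at (-0.5, 10) contributes a regular 6-gon of circumradius 3.5 (area = (6/2)·3.500²·sin(360°/6) = 31.83 mm²); the cube at (12, 4.5) is absent (z outside [3.5, 27.5]); the cube at (7.5, 12.5) is absent (z outside [1, 9.5]); Combining (union): the regions partially overlap — summed areas 172.08 mm² minus the doubly-counted overlap 12.88 mm² gives 159.19 mm² — area = 159.19 mm²; (rotated 35° about Z; rotation is an isometry so areas/perimeters/island counts are preserved). At z = 5.4: the cube is present — its section is the full 8.5×16.5 rectangle (area 140.25 mm²); the r=3.5 cylinder at (-0.5, 10) contributes a regular 6-gon of circumradius 3.5 (area = (6/2)·3.500²·sin(360°/6) = 31.83 mm²); the cube at (12, 4.5) is present — its section is the full 21.5×12.5 rectangle (area 268.75 mm²); the cube at (7.5, 12.5) is present — its section is the full 16.5×9.5 rectangle (area 156.75 mm²); Combining (union): the regions partially overlap — summed areas 597.58 mm² minus the doubly-counted overlap 70.88 mm² gives 526.69 mm² — area = 526.69 mm²; (whole slice rotated 35° about Z — lengths, areas and connectivity unchanged). Checking containment: at z = 5.4 the cross-section extends beyond the z = 0.6 cross-section by about 367.50 mm².

part overhangs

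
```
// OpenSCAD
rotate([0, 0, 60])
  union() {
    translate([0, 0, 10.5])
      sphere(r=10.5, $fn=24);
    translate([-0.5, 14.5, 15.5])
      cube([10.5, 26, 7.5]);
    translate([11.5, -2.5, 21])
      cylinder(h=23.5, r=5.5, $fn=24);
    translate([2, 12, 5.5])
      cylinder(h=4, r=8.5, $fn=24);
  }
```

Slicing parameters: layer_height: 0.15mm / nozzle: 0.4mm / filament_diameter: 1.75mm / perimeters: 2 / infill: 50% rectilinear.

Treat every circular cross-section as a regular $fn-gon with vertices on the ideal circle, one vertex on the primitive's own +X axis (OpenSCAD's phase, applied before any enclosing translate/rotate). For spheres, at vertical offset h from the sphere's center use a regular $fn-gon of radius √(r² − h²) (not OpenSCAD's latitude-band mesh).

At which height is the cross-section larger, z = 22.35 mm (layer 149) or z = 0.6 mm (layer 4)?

Layer 149 (z = 22.35): the sphere is absent (|z−center|=11.850 > r=10.5); the cube at (-0.5, 14.5) is present — its section is the full 10.5×26 rectangle (area 273.00 mm²); the cylinder at (11.5, -2.5): section is a regular 24-gon, circumradius r=5.5 (area = (24/2)·5.500²·sin(360°/24) = 93.95 mm²); the cylinder at (2, 12) does not reach this height (z outside [5.5, 9.5]); Taking the union: the 2 present regions are separate (no shared area or edge), so areas and boundary lengths simply add and each stays a separate island — area = 366.95 mm²; (rotated 60° about Z; rotation is an isometry so areas/perimeters/island counts are preserved). So its area = 366.95 mm². Layer 4 (z = 0.6): the r=10.5 sphere contributes a regular 24-gon of circumradius √(10.5²−9.9²) = 3.499 (area = (24/2)·3.499²·sin(360°/24) = 38.02 mm²); the cube at (-0.5, 14.5) is not intersected at this z (z outside [15.5, 23]); the cylinder at (11.5, -2.5) is absent (z outside [21, 44.5]); the cylinder at (2, 12) is not intersected at this z (z outside [5.5, 9.5]); Combining (union): only the r=10.5 sphere is present, so the union is just that shape — area = 38.02 mm²; (whole slice rotated 60° about Z — lengths, areas and connectivity unchanged). So its area = 38.02 mm². Layer 149 is larger (366.95 vs 38.02 mm²).

layer 149 (z = 22.35 mm)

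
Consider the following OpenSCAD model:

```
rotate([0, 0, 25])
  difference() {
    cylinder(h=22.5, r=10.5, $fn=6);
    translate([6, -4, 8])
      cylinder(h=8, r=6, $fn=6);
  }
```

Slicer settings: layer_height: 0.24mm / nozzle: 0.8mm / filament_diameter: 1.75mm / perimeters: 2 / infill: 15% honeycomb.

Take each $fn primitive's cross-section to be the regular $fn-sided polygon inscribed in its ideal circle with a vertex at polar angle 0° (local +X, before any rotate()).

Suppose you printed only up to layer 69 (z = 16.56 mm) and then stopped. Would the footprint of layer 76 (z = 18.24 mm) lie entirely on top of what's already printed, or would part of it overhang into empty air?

entirely on top

Compare the two slices. At z = 16.56: the cylinder: section is a regular 6-gon, circumradius r=10.5 (area = (6/2)·10.500²·sin(360°/6) = 286.44 mm²); the cylinder at (6, -4) is absent (z outside [8, 16]); Taking the first minus the rest: none of the subtracted shapes is present at this height, so the r=10.5 cylinder is unchanged — area = 286.44 mm²; (rotated 25° about Z; rotation is an isometry so areas/perimeters/island counts are preserved). At z = 18.24: the cylinder: section is a regular 6-gon, circumradius r=10.5 (area = (6/2)·10.500²·sin(360°/6) = 286.44 mm²); the cylinder at (6, -4) is absent (z outside [8, 16]); Subtracting the remaining from the first: none of the subtracted shapes is present at this height, so the r=10.5 cylinder is unchanged — area = 286.44 mm²; (whole slice rotated 25° about Z — lengths, areas and connectivity unchanged). Checking containment: the cross-section at z = 18.24 is a subset of the cross-section at z = 16.56.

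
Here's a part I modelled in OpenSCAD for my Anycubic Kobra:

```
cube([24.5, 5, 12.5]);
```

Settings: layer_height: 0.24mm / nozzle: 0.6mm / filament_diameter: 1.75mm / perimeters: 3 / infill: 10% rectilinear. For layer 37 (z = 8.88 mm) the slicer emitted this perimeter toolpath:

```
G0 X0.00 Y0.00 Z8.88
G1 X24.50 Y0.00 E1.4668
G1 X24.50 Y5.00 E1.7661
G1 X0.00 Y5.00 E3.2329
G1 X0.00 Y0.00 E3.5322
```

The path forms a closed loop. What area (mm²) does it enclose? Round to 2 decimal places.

122.50 mm²

Apply the shoelace formula to the sequence of (X, Y) vertices; enclosed area = 122.50 mm².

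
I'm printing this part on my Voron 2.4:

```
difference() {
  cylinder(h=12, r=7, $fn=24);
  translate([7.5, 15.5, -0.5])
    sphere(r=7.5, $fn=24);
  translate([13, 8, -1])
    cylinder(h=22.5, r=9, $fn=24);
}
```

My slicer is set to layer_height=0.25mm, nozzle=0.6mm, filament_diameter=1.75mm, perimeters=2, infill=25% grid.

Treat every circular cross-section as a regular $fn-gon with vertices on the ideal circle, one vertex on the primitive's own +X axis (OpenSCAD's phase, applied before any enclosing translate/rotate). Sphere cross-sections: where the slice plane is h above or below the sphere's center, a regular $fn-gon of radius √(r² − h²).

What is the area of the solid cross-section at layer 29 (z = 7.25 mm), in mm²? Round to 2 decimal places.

At z = 7.25 mm: the r=7 cylinder contributes a regular 24-gon of circumradius 7 (area = (24/2)·7.000²·sin(360°/24) = 152.19 mm²); the sphere at (7.5, 15.5) is not intersected at this z (|z−center|=7.750 > r=7.5); the r=9 cylinder at (13, 8) gives a regular 24-gon of circumradius 9 (constant along its height) (area = (24/2)·9.000²·sin(360°/24) = 251.57 mm²); After the difference (first − rest): starting from the r=7 cylinder (152.19 mm²), the r=9 cylinder at (13, 8) partially overlaps it — only the 1.93 mm² overlap (of its 251.57 mm²) is removed, clipping the outline — area = 150.26 mm². Overall, the cross-section is a single solid region. Net area = 150.26 mm².

150.26 mm²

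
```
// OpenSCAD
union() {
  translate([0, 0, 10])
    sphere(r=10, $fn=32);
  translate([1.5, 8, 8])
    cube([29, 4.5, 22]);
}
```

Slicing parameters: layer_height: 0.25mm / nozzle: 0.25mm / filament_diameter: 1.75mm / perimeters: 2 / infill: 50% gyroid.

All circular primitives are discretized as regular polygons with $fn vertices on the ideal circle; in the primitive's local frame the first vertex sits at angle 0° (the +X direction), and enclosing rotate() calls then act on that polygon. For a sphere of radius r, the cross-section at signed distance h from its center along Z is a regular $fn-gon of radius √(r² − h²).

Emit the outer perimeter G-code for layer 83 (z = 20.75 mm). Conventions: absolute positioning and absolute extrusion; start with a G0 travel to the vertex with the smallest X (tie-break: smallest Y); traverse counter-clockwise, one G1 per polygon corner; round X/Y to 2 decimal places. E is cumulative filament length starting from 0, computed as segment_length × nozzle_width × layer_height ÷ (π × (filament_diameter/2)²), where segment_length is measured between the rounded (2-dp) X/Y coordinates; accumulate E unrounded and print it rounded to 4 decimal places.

At z = 20.75 mm: the sphere is absent (|z−center|=10.750 > r=10); the cube at (1.5, 8) (footprint 29×4.5) is included at this height; Merging all regions: only the 29×4.5 cube at (1.5, 8) is present, so the union is just that shape — 1 connected region. The outline is a single polygon with 4 vertices. Extrusion per mm of travel: 0.25 × 0.25 / (π × 0.875²) = 0.025984. Accumulating E over each segment gives final E = 1.7410.

G0 X1.50 Y8.00 Z20.75
G1 X30.50 Y8.00 E0.7535
G1 X30.50 Y12.50 E0.8705
G1 X1.50 Y12.50 E1.6240
G1 X1.50 Y8.00 E1.7410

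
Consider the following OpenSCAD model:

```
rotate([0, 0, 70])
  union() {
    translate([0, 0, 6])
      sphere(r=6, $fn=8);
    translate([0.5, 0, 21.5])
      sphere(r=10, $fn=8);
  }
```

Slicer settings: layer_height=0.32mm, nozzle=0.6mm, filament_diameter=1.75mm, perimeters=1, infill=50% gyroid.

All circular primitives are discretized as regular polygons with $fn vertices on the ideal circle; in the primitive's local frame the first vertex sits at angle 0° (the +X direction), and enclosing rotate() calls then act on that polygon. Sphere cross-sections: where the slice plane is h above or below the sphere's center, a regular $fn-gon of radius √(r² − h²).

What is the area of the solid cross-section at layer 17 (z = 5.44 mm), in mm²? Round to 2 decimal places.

100.94 mm²

At z = 5.44 mm: the r=6 sphere contributes a regular 8-gon of circumradius √(6²−0.56²) = 5.974 (area = (8/2)·5.974²·sin(360°/8) = 100.94 mm²); the sphere at (0.5, 0) is absent (|z−center|=16.060 > r=10); Merging all regions: only the r=6 sphere is present, so the union is just that shape — area = 100.94 mm²; (whole slice rotated 70° about Z — lengths, areas and connectivity unchanged). Overall, the cross-section is a single solid region. Net area = 100.94 mm².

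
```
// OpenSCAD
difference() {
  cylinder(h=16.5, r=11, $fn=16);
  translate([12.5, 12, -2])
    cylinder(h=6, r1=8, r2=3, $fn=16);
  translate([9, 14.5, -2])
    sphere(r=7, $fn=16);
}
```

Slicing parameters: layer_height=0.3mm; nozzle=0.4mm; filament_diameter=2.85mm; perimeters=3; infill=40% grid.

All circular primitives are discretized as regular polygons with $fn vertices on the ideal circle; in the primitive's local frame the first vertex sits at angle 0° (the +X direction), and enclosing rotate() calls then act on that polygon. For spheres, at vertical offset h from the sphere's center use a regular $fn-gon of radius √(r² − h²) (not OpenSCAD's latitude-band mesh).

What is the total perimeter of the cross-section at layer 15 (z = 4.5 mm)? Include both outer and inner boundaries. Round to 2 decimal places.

At z = 4.5 mm: the r=11 cylinder contributes a regular 16-gon of circumradius 11 (perimeter = 2·16·11.000·sin(180°/16) = 68.67 mm); the cone at (12.5, 12) is absent (z outside [-2, 4]); the sphere at (9, 14.5): section is a regular 16-gon, circumradius = √(r²−h²) = √(7²−6.5²) = 2.598 (perimeter = 2·16·2.598·sin(180°/16) = 16.22 mm); Taking the first minus the rest: starting from the r=11 cylinder, the r=7 sphere at (9, 14.5) misses the remaining region (no effect) — boundary = 68.67 mm. Overall, the cross-section is a single solid region. Total boundary length (outer) = 68.67 mm.

68.67 mm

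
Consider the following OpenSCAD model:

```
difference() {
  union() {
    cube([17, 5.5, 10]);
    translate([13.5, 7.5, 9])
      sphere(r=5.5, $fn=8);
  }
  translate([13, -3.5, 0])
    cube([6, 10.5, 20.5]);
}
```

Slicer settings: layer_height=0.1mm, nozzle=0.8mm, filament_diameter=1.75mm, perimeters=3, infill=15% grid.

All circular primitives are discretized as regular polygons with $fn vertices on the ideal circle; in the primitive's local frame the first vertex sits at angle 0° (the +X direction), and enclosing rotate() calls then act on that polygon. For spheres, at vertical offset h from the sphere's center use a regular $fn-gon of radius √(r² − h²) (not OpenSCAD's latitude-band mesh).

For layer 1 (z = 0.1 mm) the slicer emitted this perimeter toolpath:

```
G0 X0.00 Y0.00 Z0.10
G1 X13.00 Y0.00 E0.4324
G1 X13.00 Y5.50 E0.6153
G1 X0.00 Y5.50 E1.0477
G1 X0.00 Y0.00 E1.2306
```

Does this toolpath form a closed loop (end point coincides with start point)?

yes

Start point (G0): (0.00, 0.00). End point (last G1): the path returns to the start — closed.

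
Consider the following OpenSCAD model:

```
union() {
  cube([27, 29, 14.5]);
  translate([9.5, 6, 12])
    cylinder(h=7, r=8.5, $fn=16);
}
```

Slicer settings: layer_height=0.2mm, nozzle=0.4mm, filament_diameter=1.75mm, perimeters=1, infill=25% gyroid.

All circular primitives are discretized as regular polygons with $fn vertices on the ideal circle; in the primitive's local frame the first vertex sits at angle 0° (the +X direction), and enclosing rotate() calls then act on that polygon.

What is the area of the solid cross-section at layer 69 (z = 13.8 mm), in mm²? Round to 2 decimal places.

At z = 13.8 mm: the 27×29 cube contributes its full rectangle (area 783.00 mm²); the cylinder at (9.5, 6): section is a regular 16-gon, circumradius r=8.5 (area = (16/2)·8.500²·sin(360°/16) = 221.19 mm²); Combining (union): the regions partially overlap — summed areas 1004.19 mm² minus the doubly-counted overlap 201.89 mm² gives 802.30 mm² — area = 802.30 mm². Overall, the cross-section is a single solid region. Net area = 802.30 mm².

802.30 mm²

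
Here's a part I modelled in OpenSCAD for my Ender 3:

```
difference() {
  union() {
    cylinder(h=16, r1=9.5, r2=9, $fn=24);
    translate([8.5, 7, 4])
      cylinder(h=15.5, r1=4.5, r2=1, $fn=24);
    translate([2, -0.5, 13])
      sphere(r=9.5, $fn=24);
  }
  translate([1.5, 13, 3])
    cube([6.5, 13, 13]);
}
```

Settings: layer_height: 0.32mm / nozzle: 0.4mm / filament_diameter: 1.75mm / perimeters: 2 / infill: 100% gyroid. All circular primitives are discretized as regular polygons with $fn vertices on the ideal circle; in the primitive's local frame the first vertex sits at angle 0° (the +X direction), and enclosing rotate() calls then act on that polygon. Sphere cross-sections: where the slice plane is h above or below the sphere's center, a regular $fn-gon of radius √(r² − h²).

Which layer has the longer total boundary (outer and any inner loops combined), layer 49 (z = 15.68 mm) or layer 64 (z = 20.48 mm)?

Layer 49 (z = 15.68): the cone contributes a regular 24-gon of circumradius 9.010 (interpolated between r1=9.5 and r2=9 at t=0.980) (perimeter = 2·24·9.010·sin(180°/24) = 56.45 mm); the cone at (8.5, 7) contributes a regular 24-gon of circumradius 1.863 (interpolated between r1=4.5 and r2=1 at t=0.754) (perimeter = 2·24·1.863·sin(180°/24) = 11.67 mm); the r=9.5 sphere at (2, -0.5) contributes a regular 24-gon of circumradius √(9.5²−2.68²) = 9.114 (perimeter = 2·24·9.114·sin(180°/24) = 57.10 mm); Combining (union): the regions partially overlap (shared area 220.10 mm²), so the edge portions inside another operand are dropped and the merged outline is re-measured after clipping — boundary = 65.72 mm; the 6.5×13 cube at (1.5, 13) contributes its full rectangle (perimeter 39.00 mm); Subtracting the remaining from the first: starting from the result so far, the 6.5×13 cube at (1.5, 13) misses the remaining region (no effect) — boundary = 65.72 mm. So its perimeter = 65.72 mm. Layer 64 (z = 20.48): the cone is not intersected at this z (z outside [0, 16]); the cone at (8.5, 7) is absent (z outside [4, 19.5]); the sphere at (2, -0.5): section is a regular 24-gon, circumradius = √(r²−h²) = √(9.5²−7.48²) = 5.857 (perimeter = 2·24·5.857·sin(180°/24) = 36.69 mm); Merging all regions: only the r=9.5 sphere at (2, -0.5) is present, so the union is just that shape — boundary = 36.69 mm; the cube at (1.5, 13) does not reach this height (z outside [3, 16]); Subtracting the remaining from the first: none of the subtracted shapes is present at this height, so the result so far is unchanged — boundary = 36.69 mm. So its perimeter = 36.69 mm. Layer 49 is larger (65.72 vs 36.69 mm).

layer 49 (z = 15.68 mm)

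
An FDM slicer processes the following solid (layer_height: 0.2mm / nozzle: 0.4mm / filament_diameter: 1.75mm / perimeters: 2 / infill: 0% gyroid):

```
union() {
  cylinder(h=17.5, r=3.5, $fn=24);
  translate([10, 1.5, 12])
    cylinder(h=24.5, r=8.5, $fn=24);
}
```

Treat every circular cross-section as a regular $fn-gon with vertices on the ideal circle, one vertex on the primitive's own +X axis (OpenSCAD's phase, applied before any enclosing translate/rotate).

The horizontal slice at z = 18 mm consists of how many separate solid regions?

At z = 18 mm: the cylinder is absent (z outside [0, 17.5]); the r=8.5 cylinder at (10, 1.5) contributes a regular 24-gon of circumradius 8.5; Taking the union: only the r=8.5 cylinder at (10, 1.5) is present, so the union is just that shape — 1 connected region. The result has 1 disconnected region.

1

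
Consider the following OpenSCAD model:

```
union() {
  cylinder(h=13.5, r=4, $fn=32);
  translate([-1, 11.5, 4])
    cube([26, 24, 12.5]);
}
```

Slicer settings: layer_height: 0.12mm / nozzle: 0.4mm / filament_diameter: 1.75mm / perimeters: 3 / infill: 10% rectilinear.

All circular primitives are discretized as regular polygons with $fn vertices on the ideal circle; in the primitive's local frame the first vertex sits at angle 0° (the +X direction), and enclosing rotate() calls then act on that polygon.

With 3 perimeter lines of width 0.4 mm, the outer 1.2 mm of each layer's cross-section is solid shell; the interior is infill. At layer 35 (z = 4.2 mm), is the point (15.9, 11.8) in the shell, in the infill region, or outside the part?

shell

At z = 4.2 mm: the cylinder: section is a regular 32-gon, circumradius r=4; the 26×24 cube at (-1, 11.5) contributes its full rectangle; Taking the union: the 2 present regions are separate (no shared area or edge), so areas and boundary lengths simply add and each stays a separate island — 2 connected regions. Overall, the cross-section has 2 separate islands. The nearest boundary edge runs (25.00, 11.50)→(-1.00, 11.50); distance from the point to it = 0.30 mm. (Shell/infill is judged within the island containing the point — the largest one.) The point is inside the cross-section, 0.30 mm from the nearest boundary — within the 1.2 mm shell band (3 × 0.4).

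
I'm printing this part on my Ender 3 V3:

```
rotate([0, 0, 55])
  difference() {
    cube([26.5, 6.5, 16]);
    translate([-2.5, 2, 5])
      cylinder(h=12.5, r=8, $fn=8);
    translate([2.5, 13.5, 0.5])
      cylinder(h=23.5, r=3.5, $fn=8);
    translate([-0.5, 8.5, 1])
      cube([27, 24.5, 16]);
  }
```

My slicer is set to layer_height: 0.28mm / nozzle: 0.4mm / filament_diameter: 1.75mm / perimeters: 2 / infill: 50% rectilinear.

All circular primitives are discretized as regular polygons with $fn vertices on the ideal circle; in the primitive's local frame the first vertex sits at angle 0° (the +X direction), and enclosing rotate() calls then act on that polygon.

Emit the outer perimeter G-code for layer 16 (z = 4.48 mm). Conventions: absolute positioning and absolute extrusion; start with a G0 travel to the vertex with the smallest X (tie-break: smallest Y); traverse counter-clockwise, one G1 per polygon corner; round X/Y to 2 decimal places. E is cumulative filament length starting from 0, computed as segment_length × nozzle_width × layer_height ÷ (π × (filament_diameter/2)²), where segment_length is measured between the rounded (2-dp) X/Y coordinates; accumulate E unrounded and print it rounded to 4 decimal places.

At z = 4.48 mm: the cube (footprint 26.5×6.5) is included at this height; the cylinder at (-2.5, 2) is absent (z outside [5, 17.5]); the r=3.5 cylinder at (2.5, 13.5) contributes a regular 8-gon of circumradius 3.5; the 27×24.5 cube at (-0.5, 8.5) contributes its full rectangle; After the difference (first − rest): starting from the 26.5×6.5 cube, the r=3.5 cylinder at (2.5, 13.5) misses the remaining region (no effect); the 27×24.5 cube at (-0.5, 8.5) misses the remaining region (no effect) — 1 connected region; (whole slice rotated 55° about Z — lengths, areas and connectivity unchanged). The outline is a single polygon with 4 vertices. Extrusion per mm of travel: 0.4 × 0.28 / (π × 0.875²) = 0.046564. Accumulating E over each segment gives final E = 3.0732.

G0 X-5.32 Y3.73 Z4.48
G1 X0.00 Y0.00 E0.3025
G1 X15.20 Y21.71 E1.5366
G1 X9.88 Y25.44 E1.8391
G1 X-5.32 Y3.73 E3.0732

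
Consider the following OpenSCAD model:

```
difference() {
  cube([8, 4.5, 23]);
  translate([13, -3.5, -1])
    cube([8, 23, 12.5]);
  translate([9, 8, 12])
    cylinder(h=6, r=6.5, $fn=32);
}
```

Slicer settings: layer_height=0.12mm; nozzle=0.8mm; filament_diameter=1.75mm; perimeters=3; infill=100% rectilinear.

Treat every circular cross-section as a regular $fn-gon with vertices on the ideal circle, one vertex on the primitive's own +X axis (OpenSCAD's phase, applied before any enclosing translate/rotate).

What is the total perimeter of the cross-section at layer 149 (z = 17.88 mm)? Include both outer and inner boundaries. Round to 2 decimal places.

At z = 17.88 mm: the cube is present — its section is the full 8×4.5 rectangle (perimeter 25.00 mm); the cube at (13, -3.5) is absent (z outside [-1, 11.5]); the cylinder at (9, 8): section is a regular 32-gon, circumradius r=6.5 (perimeter = 2·32·6.500·sin(180°/32) = 40.78 mm); After the difference (first − rest): starting from the 8×4.5 cube, the r=6.5 cylinder at (9, 8) partially overlaps it — only the 8.50 mm² overlap (of its 131.88 mm²) is removed, clipping the outline — boundary = 23.13 mm. Overall, the cross-section is a single solid region. Total boundary length (outer) = 23.13 mm.

23.13 mm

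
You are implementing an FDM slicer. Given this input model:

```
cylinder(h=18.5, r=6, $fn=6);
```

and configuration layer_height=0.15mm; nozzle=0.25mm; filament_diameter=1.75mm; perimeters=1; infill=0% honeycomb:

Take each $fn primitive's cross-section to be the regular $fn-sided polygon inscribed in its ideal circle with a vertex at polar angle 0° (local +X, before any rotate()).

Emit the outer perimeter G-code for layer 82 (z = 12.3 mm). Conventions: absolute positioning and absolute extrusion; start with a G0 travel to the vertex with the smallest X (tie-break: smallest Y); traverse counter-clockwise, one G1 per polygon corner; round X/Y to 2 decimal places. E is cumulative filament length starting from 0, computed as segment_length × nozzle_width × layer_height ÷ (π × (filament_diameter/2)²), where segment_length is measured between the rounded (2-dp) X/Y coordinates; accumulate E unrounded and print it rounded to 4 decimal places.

At z = 12.3 mm: the cylinder: section is a regular 6-gon, circumradius r=6. The outline is a single polygon with 6 vertices. Extrusion per mm of travel: 0.25 × 0.15 / (π × 0.875²) = 0.015591. Accumulating E over each segment gives final E = 0.5615.

G0 X-6.00 Y0.00 Z12.30
G1 X-3.00 Y-5.20 E0.0936
G1 X3.00 Y-5.20 E0.1871
G1 X6.00 Y0.00 E0.2807
G1 X3.00 Y5.20 E0.3743
G1 X-3.00 Y5.20 E0.4679
G1 X-6.00 Y0.00 E0.5615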